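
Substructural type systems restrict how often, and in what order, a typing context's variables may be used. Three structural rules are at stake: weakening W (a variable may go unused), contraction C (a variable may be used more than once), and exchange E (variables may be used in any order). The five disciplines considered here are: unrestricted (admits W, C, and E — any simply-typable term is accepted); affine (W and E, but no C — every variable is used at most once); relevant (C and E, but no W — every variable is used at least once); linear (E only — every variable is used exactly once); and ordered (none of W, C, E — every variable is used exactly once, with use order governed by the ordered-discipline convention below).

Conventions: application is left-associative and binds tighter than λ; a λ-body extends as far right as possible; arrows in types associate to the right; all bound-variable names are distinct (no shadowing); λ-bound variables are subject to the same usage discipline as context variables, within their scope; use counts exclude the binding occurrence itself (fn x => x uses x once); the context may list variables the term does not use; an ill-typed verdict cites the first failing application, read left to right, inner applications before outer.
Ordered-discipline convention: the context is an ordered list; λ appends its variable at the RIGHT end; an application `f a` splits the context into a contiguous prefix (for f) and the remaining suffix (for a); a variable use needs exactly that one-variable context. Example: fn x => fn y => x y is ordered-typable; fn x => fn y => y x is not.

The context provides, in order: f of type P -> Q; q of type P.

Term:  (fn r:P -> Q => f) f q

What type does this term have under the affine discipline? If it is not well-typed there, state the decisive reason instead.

not well-typed under affine — needs contraction — f ×2
usage: f: 2; q: 1; r (bound): 0
order of uses: f, f, q
typing: well-typed at Q
summary: ordered ✗, linear ✗, affine ✗, relevant ✗, unrestricted ✓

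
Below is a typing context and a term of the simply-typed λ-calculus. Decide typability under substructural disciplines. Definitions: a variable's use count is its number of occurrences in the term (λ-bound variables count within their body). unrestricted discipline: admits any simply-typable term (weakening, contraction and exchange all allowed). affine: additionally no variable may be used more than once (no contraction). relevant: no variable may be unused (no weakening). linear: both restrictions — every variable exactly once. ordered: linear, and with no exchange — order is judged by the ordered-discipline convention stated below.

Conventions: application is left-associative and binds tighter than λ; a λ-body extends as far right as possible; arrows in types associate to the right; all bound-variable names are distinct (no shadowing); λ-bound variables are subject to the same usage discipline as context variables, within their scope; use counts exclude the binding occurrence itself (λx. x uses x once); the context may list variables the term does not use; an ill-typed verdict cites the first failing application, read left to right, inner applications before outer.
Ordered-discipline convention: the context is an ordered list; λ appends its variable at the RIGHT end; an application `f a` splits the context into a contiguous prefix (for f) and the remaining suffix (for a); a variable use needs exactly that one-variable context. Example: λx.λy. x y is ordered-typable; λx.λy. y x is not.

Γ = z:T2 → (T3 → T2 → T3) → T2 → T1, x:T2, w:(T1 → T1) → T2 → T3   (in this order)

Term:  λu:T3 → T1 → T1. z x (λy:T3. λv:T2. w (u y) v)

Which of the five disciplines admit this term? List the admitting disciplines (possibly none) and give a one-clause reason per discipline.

accepted by: ordered, linear, affine, relevant, unrestricted
usage: z ×1, x ×1, w ×1, u (λ-bound) ×1, y (λ-bound) ×1, v (λ-bound) ×1
left-to-right use order: z, x, w, u, y, v
typing: the term checks, with type (T3 → T1 → T1) → T2 → T1
ordered ✓ (single-use (z, x, w, u, y, v), ordered derivation ok)
linear ✓ (exactly-once usage across z, x, w, u, y, v)
affine ✓ (none of z, x, w, u, y, v used more than once)
relevant ✓ (at least one use each (z, x, w, u, y, v))
unrestricted ✓ (simply typable at (T3 → T1 → T1) → T2 → T1; W, C, E all held)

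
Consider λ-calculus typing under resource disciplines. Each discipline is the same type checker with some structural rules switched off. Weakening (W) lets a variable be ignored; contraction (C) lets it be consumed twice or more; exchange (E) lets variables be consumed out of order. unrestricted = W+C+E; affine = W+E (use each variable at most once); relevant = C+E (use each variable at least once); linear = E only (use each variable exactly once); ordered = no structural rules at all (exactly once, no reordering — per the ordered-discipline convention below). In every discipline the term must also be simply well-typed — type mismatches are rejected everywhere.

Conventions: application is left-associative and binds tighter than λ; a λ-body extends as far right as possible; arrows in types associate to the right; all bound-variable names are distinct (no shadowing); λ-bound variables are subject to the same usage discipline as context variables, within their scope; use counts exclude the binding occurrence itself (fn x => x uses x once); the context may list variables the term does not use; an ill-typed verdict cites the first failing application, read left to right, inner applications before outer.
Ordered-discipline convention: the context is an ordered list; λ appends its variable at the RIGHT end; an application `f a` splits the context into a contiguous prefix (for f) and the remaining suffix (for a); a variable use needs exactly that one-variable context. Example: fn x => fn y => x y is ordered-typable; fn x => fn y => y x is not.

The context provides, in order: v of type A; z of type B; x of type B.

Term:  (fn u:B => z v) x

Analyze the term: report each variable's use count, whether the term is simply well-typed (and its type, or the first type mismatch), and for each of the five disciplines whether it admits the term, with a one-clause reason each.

counts: v=1, z=1, x=1, u (λ-bound)=0
use order (left to right): z, v, x
typing: ill-typed: non-arrow in function slot: B
ordered: ✗, fails simple typing
linear: ✗, a type mismatch blocks all five
affine: ✗, the type mismatch rejects it
relevant: ✗, not simply typable
unrestricted: ✗, fails simple typing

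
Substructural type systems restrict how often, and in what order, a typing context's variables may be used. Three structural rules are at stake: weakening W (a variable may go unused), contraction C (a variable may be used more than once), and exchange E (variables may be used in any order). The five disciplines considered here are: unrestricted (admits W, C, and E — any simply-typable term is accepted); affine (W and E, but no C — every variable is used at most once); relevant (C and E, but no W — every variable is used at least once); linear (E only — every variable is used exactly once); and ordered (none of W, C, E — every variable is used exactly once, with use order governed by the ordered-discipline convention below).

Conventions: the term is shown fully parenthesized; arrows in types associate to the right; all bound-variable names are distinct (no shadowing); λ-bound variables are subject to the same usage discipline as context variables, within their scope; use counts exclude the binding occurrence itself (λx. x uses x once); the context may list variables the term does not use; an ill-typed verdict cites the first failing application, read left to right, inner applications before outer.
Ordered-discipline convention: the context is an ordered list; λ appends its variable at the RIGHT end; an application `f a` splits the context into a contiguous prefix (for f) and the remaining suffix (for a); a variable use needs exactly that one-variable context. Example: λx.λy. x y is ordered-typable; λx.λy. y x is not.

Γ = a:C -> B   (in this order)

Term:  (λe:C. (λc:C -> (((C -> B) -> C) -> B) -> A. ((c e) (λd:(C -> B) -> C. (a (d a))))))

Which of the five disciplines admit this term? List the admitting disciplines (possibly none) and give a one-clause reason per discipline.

accepted by: relevant, unrestricted
use counts: a: 2×, e [bound]: 1×, c [bound]: 1×, d [bound]: 1×
order of uses: c, e, a, d, a
typing: ✓ — C -> (C -> (((C -> B) -> C) -> B) -> A) -> A
ordered: ✗, repeated use of a ×2
linear: ✗, repeated use of a ×2
affine: ✗, repeated use of a ×2
relevant: ✓, a, e, c, d: all used, weakening unneeded
unrestricted: ✓, typability at C -> (C -> (((C -> B) -> C) -> B) -> A) -> A is all that's needed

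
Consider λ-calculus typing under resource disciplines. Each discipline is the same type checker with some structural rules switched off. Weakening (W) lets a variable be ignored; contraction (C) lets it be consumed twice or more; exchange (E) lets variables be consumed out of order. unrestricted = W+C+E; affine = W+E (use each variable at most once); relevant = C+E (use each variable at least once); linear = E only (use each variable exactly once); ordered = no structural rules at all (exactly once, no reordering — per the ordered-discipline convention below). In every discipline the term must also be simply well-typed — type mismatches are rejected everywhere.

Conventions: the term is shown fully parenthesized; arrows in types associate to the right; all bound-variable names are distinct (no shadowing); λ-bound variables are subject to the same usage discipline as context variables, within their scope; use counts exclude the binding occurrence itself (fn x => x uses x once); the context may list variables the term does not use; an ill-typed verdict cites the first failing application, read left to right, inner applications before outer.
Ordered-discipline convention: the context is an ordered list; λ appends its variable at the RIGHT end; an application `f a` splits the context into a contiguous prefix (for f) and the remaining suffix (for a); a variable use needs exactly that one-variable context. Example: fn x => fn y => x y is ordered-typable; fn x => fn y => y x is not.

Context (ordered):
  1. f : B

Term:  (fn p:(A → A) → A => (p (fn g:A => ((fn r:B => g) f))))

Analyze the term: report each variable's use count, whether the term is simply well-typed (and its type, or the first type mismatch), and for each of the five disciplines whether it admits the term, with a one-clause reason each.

variable uses: f ×1, p (bound) ×1, g (bound) ×1, r (bound) ×0
order of uses: p, g, f
typing: well-typed — term : ((A → A) → A) → A
ordered: ✗ — unused: r — weakening required
linear: ✗ — unused: r — weakening required
affine: ✓ — no duplicate uses among f, p, g, r
relevant: ✗ — unused: r — weakening required
unrestricted: ✓ — typability at ((A → A) → A) → A is all that's needed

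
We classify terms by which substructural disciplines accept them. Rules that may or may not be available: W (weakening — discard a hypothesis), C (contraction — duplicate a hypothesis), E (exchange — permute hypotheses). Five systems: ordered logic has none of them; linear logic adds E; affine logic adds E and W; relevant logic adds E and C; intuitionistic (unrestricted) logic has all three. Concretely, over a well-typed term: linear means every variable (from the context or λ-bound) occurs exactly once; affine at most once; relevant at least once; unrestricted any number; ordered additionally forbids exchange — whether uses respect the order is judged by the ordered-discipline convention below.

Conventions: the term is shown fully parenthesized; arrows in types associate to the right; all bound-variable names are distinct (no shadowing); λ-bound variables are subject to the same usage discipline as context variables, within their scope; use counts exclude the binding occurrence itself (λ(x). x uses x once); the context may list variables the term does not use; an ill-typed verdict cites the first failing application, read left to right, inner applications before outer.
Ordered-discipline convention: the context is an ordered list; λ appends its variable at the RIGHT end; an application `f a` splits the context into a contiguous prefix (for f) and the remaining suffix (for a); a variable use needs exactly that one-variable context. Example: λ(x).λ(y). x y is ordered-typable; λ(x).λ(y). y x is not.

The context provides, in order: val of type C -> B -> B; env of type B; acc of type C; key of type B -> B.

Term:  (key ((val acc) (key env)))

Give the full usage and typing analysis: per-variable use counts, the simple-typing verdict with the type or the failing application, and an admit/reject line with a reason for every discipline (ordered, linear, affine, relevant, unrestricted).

variable uses: val=1; env=1; acc=1; key=2
uses in reading order: key, val, acc, key, env
typing: well-typed — term : B
ordered ✗ (repeated use of key ×2)
linear ✗ (repeated use of key ×2)
affine ✗ (repeated use of key ×2)
relevant ✓ (at least one use each (val, env, acc, key))
unrestricted ✓ (type-checks (B) and nothing is barred)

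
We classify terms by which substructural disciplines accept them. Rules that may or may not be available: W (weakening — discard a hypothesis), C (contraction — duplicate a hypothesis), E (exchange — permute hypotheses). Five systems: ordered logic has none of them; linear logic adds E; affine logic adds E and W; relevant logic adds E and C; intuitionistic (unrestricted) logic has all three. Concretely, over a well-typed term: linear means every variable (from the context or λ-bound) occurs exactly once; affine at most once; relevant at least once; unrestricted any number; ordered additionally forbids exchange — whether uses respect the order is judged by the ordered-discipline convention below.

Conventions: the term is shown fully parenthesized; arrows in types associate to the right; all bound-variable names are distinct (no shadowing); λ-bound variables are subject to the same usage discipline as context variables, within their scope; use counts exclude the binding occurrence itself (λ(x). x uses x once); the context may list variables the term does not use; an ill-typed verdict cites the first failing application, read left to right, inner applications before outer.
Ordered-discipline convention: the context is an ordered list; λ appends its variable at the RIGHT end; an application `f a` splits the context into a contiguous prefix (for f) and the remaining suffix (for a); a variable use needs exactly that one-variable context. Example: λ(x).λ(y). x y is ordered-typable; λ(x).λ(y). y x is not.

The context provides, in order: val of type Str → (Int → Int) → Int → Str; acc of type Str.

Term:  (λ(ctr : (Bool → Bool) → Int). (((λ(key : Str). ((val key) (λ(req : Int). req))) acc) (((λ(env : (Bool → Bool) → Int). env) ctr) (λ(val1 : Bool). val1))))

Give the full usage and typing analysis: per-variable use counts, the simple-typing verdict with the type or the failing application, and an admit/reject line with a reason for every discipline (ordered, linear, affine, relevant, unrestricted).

use counts: val: 1×, acc: 1×, ctr [bound]: 1×, key [bound]: 1×, req [bound]: 1×, env [bound]: 1×, val1 [bound]: 1×
order of uses: val, key, req, acc, env, ctr, val1
typing: the term checks, with type ((Bool → Bool) → Int) → Str
ordered: ✓, val, acc, ctr, key, req, env, val1 once each; derivable with no W/C/E
linear: ✓, exactly-once usage across val, acc, ctr, key, req, env, val1
affine: ✓, none of val, acc, ctr, key, req, env, val1 used more than once
relevant: ✓, at least one use each (val, acc, ctr, key, req, env, val1)
unrestricted: ✓, typability at ((Bool → Bool) → Int) → Str is all that's needed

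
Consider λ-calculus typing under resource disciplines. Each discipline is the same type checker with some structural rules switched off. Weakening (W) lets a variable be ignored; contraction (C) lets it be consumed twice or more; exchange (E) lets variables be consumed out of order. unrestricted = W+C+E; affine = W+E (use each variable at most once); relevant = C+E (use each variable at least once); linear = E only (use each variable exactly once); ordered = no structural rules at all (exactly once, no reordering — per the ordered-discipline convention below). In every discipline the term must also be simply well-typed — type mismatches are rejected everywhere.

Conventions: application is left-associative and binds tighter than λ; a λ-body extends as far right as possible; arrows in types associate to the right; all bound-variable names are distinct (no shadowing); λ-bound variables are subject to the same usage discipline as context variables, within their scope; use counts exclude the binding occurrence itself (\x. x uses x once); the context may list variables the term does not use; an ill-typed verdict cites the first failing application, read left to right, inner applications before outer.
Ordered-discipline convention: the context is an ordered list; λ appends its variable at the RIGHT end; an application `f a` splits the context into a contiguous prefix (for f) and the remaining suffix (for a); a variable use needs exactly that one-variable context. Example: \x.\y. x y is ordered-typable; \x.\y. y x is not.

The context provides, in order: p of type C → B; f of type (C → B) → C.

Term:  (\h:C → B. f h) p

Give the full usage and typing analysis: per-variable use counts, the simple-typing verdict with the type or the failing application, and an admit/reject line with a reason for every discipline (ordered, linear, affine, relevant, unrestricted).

use counts: p: 1; f: 1; h (bound): 1
use order (left to right): f, h, p
typing: the term checks, with type C
ordered: ✗, use order f, h, p needs exchange
linear: ✓, single use per variable (p, f, h)
affine: ✓, no duplicate uses among p, f, h
relevant: ✓, at least one use each (p, f, h)
unrestricted: ✓, typability at C is all that's needed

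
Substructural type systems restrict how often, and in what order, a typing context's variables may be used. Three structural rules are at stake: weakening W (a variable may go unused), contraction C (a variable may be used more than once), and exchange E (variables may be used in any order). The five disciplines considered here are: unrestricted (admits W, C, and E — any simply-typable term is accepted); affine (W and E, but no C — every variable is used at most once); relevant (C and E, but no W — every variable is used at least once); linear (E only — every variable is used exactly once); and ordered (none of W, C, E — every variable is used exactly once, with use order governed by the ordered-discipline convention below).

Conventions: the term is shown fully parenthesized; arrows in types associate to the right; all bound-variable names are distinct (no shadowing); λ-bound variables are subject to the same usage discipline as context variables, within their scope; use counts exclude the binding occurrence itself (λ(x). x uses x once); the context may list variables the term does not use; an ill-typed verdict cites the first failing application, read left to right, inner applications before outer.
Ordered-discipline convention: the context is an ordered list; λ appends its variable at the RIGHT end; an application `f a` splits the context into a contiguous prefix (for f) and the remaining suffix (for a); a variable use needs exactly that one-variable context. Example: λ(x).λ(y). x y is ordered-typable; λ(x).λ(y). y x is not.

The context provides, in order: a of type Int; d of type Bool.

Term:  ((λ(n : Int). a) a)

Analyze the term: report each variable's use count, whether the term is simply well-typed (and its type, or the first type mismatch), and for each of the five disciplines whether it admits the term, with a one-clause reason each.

use counts: a=2; d=0; n (bound)=0
uses in reading order: a, a
typing: well-typed — term : Int
ordered: ✗, a ×2 used more than once (contraction); unused: d, n — weakening required
linear: ✗, a ×2 used more than once (contraction); unused: d, n — weakening required
affine: ✗, a ×2 used more than once (contraction)
relevant: ✗, unused: d, n — weakening required
unrestricted: ✓, typability at Int is all that's needed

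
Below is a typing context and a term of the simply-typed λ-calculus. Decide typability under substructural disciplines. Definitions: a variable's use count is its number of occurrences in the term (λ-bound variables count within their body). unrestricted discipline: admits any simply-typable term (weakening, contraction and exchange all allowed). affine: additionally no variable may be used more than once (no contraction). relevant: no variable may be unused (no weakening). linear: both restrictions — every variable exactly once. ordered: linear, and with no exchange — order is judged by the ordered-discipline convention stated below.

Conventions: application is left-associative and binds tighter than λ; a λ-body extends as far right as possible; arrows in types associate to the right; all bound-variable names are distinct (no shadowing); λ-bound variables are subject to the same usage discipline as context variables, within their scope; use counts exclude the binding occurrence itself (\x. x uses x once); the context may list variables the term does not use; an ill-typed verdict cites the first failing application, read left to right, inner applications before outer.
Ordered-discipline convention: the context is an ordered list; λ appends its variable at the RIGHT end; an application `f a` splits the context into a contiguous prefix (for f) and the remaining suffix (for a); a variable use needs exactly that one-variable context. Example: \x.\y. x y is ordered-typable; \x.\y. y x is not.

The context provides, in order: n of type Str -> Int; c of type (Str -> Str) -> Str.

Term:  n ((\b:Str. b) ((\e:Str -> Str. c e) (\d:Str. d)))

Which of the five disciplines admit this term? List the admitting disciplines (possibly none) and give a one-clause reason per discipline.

accepted by: ordered, linear, affine, relevant, unrestricted
use counts: n: 1, c: 1, b (λ-bound): 1, e (λ-bound): 1, d (λ-bound): 1
order of uses: n, b, c, e, d
typing: ✓ — Int
ordered: ✓ — one use each (n, c, b, e, d); ordered split holds
linear: ✓ — single use per variable (n, c, b, e, d)
affine: ✓ — at most one use each (n, c, b, e, d)
relevant: ✓ — none of n, c, b, e, d goes unused
unrestricted: ✓ — type-checks (Int) and nothing is barred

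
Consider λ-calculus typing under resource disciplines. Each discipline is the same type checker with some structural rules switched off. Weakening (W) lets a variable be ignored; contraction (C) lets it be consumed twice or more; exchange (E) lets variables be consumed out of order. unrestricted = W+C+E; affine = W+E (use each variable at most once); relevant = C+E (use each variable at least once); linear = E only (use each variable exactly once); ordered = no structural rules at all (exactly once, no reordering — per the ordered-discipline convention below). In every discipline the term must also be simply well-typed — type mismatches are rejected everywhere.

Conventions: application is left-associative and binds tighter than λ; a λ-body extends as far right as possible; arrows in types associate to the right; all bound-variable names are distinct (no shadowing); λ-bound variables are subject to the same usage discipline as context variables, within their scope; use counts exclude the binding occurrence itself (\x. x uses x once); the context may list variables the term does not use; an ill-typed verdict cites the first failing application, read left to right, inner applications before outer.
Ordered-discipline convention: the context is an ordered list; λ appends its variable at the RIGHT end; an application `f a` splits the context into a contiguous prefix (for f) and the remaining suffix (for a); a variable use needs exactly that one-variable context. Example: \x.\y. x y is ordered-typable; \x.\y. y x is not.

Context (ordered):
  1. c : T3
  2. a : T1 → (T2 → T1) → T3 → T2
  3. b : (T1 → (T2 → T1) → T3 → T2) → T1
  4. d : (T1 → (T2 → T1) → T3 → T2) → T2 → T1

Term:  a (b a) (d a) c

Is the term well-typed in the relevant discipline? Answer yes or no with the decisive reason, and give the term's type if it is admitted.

yes — c, a, b, d: all used, weakening unneeded; term : T2
counts: c ×1, a ×3, b ×1, d ×1
order of uses: a, b, a, d, a, c
typing: ✓ — T2
per-discipline verdicts: ordered ✗ · linear ✗ · affine ✗ · relevant ✓ · unrestricted ✓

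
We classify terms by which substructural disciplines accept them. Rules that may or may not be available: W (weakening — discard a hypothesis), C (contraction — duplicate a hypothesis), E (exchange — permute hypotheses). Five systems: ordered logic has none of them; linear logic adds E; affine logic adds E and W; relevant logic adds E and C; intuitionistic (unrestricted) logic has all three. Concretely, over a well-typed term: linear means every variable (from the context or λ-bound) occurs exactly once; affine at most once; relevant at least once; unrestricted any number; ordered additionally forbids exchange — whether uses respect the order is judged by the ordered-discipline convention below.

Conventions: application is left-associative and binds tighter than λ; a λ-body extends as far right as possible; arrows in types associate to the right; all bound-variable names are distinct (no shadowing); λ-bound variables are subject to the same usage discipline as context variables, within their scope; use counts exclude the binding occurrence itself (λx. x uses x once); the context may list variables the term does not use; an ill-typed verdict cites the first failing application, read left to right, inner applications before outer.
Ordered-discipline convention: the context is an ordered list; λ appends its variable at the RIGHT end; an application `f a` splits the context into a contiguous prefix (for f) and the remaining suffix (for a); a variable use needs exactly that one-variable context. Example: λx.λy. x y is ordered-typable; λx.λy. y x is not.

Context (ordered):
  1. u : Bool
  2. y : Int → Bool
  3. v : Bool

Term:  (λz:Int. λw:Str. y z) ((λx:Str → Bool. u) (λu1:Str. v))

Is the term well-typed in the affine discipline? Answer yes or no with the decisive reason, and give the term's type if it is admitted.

no — not simply typable
counts: u: 1×, y: 1×, v: 1×, z [bound]: 1×, w [bound]: 0×, x [bound]: 0×, u1 [bound]: 0×
order of uses: y, z, u, v
typing: ill-typed: an application expects Int but receives Bool
all disciplines: ordered ✗; linear ✗; affine ✗; relevant ✗; unrestricted ✗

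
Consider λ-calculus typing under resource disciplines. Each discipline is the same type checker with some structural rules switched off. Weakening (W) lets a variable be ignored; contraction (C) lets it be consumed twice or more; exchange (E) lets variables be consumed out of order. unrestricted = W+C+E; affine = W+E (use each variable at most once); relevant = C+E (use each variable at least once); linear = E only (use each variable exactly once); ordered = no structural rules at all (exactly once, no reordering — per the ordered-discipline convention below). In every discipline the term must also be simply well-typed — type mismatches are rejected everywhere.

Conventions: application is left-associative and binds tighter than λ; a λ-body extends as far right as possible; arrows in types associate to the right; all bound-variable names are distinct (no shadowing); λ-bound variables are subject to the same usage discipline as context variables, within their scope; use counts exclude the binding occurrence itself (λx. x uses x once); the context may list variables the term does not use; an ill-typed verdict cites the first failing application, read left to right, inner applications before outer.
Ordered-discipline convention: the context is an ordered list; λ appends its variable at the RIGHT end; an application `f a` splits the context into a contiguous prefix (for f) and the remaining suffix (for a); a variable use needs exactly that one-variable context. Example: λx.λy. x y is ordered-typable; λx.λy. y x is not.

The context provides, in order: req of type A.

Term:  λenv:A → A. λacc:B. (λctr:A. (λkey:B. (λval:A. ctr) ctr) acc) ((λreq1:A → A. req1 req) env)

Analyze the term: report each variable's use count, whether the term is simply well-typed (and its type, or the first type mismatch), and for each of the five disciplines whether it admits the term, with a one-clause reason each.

use counts: req: 1; env [bound]: 1; acc [bound]: 1; ctr [bound]: 2; key [bound]: 0; val [bound]: 0; req1 [bound]: 1
uses in reading order: ctr, ctr, acc, req1, req, env
typing: the term checks, with type (A → A) → B → A
ordered: ✗ — ctr ×2 used more than once (contraction); key, val left unused
linear: ✗ — ctr ×2 used more than once (contraction); key, val left unused
affine: ✗ — ctr ×2 used more than once (contraction)
relevant: ✗ — key, val left unused
unrestricted: ✓ — simply typable at (A → A) → B → A; W, C, E all held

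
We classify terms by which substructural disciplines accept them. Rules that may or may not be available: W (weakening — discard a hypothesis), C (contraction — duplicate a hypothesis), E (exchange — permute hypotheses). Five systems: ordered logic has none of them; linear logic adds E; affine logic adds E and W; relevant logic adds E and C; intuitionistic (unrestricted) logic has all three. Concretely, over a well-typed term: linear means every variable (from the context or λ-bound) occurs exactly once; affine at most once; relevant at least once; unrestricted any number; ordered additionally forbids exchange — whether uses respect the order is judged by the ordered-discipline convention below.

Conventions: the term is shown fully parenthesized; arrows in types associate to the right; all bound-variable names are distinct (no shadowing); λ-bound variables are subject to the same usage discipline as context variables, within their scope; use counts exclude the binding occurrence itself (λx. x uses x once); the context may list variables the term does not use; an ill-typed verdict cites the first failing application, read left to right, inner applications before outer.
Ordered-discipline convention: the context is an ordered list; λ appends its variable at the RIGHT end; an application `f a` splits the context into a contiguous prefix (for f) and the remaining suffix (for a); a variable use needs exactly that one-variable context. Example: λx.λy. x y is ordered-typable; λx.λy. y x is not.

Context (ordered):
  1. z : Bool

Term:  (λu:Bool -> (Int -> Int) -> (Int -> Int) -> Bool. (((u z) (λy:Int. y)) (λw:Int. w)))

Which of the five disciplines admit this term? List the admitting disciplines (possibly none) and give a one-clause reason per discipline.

accepted by: linear, affine, relevant, unrestricted
use counts: z: 1×, u [bound]: 1×, y [bound]: 1×, w [bound]: 1×
order of uses: u, z, y, w
typing: well-typed at (Bool -> (Int -> Int) -> (Int -> Int) -> Bool) -> Bool
ordered ✗ (needs exchange: uses follow u, z, y, w)
linear ✓ (z, u, y, w: one use apiece)
affine ✓ (z, u, y, w: no repeats, contraction unneeded)
relevant ✓ (at least one use each (z, u, y, w))
unrestricted ✓ (simply typable at (Bool -> (Int -> Int) -> (Int -> Int) -> Bool) -> Bool; W, C, E all held)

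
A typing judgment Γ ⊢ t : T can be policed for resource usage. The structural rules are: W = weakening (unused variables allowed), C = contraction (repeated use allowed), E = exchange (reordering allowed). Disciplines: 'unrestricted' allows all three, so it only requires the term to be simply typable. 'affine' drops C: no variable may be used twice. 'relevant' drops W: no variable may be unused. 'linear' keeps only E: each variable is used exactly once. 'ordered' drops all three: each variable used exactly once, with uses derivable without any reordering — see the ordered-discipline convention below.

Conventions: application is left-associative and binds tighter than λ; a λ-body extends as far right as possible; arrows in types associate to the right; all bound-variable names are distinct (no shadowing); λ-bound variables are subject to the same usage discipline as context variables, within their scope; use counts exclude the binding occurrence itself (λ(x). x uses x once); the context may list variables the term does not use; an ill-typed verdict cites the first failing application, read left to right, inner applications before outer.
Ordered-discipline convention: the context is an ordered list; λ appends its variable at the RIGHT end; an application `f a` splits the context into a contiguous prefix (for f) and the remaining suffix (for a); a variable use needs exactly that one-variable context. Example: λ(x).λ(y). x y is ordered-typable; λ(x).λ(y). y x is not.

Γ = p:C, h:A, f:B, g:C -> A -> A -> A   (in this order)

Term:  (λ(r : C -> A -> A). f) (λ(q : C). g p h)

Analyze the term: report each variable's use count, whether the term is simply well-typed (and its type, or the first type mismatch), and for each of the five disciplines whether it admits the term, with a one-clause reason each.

usage: p ×1, h ×1, f ×1, g ×1, r (λ-bound) ×0, q (λ-bound) ×0
uses in reading order: f, g, p, h
typing: the term checks, with type B
ordered: ✗ — needs weakening: r, q unused
linear: ✗ — needs weakening: r, q unused
affine: ✓ — no duplicate uses among p, h, f, g, r, q
relevant: ✗ — needs weakening: r, q unused
unrestricted: ✓ — simply typable at B; W, C, E all held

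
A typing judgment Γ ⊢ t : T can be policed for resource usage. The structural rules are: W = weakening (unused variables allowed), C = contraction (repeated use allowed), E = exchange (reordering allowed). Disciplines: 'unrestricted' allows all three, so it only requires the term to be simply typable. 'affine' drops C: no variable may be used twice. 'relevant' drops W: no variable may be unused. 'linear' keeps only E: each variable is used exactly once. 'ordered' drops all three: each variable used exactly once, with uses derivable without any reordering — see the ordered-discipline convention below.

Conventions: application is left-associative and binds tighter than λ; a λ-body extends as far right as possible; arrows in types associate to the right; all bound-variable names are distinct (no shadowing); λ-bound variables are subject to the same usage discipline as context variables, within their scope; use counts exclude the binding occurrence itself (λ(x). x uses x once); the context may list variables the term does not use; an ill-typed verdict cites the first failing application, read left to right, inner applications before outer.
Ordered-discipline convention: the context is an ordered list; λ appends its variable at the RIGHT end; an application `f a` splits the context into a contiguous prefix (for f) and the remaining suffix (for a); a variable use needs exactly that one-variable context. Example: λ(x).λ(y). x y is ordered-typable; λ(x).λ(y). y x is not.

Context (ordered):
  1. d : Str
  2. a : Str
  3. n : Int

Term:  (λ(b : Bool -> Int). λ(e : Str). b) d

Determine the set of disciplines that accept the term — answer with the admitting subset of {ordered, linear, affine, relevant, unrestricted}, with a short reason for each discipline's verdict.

admitted in: none
variable uses: d: 1, a: 0, n: 0, b (λ-bound): 1, e (λ-bound): 0
order of uses: b, d
typing: ill-typed: an application expects Bool -> Int but receives Str
ordered: ✗ — a type mismatch blocks all five
linear: ✗ — the type mismatch rejects it
affine: ✗ — not simply typable
relevant: ✗ — fails simple typing
unrestricted: ✗ — a type mismatch blocks all five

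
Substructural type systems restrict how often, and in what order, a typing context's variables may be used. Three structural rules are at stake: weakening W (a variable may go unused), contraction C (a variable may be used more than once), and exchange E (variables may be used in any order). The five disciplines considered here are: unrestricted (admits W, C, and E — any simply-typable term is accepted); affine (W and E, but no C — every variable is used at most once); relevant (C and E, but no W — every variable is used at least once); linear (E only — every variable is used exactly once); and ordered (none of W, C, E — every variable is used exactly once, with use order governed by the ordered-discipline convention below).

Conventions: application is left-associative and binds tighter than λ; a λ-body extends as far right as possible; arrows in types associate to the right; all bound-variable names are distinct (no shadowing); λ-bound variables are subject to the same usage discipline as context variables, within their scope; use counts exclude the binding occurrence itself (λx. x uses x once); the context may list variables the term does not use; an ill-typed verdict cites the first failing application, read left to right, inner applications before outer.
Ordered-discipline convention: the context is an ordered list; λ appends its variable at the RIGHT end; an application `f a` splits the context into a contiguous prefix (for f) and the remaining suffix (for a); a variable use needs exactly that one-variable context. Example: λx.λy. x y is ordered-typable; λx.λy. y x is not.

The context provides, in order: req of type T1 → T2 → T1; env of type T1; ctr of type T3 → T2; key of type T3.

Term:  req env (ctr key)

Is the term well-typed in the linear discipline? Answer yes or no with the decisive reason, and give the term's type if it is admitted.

yes — each of req, env, ctr, key used exactly once; term : T1
usage: req: 1×, env: 1×, ctr: 1×, key: 1×
uses in reading order: req, env, ctr, key
typing: well-typed — term : T1
all disciplines: ordered ✓ · linear ✓ · affine ✓ · relevant ✓ · unrestricted ✓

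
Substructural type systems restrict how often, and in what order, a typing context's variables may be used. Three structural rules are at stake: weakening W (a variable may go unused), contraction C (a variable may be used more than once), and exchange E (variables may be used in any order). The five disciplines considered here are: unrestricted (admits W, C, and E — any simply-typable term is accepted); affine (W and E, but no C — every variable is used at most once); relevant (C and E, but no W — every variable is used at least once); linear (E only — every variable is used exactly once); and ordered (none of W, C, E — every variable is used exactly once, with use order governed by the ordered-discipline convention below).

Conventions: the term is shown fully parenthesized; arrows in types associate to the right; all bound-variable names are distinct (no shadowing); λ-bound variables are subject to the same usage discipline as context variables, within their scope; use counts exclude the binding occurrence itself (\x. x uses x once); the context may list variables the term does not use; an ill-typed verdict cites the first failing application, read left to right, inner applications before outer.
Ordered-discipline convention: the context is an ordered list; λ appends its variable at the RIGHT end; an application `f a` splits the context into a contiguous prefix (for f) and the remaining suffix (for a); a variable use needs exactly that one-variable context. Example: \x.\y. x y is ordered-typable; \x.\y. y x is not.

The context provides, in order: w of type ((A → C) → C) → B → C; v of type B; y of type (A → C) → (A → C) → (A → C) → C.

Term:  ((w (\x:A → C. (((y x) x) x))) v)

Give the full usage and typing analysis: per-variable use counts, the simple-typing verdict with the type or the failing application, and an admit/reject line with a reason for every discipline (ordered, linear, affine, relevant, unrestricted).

variable uses: w ×1, v ×1, y ×1, x (λ-bound) ×3
left-to-right use order: w, y, x, x, x, v
typing: well-typed at C
ordered: ✗, repeated use of x ×3
linear: ✗, repeated use of x ×3
affine: ✗, repeated use of x ×3
relevant: ✓, at least one use each (w, v, y, x)
unrestricted: ✓, typability at C is all that's needed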